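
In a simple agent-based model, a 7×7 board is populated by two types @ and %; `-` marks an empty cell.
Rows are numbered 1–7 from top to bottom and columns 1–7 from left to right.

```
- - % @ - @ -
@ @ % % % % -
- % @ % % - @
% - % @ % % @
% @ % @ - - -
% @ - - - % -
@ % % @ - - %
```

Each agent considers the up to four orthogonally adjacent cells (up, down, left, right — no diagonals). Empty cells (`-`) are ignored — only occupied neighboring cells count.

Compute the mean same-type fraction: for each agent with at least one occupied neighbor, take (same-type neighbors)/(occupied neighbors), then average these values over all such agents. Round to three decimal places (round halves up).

0.456

(1,3)% 1/2
(1,4)@ 0/2
(1,6)@ 0/1
(2,1)@ 1/1
(2,2)@ 1/3
(2,3)% 2/4
(2,4)% 3/4
(2,5)% 3/3
(2,6)% 1/2
(3,2)% 0/2
(3,3)@ 0/4
(3,4)% 2/4
(3,5)% 3/3
(3,7)@ 1/1
(4,1)% 1/1
(4,3)% 1/3
(4,4)@ 1/4
(4,5)% 2/3
(4,6)% 1/2
(4,7)@ 1/2
(5,1)% 2/3
(5,2)@ 1/3
(5,3)% 1/3
(5,4)@ 1/2
(6,1)% 1/3
(6,2)@ 1/3
(6,6)% — no occupied neighbors
(7,1)@ 0/2
(7,2)% 1/3
(7,3)% 1/2
(7,4)@ 0/1
(7,7)% — no occupied neighbors
Sum over 30 agents: 1/2 + 0/2 + 0/1 + 1/1 + 1/3 + 2/4 + 3/4 + 3/3 + 1/2 + 0/2 + 0/4 + 2/4 + 3/3 + 1/1 + 1/1 + 1/3 + 1/4 + 2/3 + 1/2 + 1/2 + 2/3 + 1/3 + 1/3 + 1/2 + 1/3 + 1/3 + 0/2 + 1/3 + 1/2 + 0/1 = 41/3; mean = 41/3 ÷ 30 = 41/90 = 0.455555… → 0.456.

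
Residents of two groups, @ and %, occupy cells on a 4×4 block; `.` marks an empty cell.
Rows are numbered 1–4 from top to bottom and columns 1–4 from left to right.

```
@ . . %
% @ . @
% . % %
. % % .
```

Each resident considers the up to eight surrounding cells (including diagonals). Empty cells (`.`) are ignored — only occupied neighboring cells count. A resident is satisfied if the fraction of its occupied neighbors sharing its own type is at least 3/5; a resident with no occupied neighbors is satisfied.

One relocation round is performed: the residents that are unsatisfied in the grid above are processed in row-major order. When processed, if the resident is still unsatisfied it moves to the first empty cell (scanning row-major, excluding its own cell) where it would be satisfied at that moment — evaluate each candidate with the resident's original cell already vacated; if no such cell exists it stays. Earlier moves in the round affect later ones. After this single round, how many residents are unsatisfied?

Initially unsatisfied (in order): (1,1), (1,4), (2,1), (2,2), (2,4).
  (1,1) → (1,3).
  (1,4) → (3,2).
  (2,1): now satisfied by earlier moves; stays.
  (2,2) → (1,4).
  (2,4): no empty cell satisfies it; stays.
Resulting grid:
. . @ @
% . . @
% % % %
. % % .
Unsatisfied now: (2,4).

1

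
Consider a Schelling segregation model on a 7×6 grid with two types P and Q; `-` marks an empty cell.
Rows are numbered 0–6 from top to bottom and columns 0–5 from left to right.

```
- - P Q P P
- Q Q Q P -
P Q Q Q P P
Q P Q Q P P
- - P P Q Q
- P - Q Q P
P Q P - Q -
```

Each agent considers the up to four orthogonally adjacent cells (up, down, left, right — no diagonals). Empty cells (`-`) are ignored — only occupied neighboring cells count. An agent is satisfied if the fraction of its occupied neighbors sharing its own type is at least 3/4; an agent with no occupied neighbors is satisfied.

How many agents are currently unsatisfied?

(0,2)P 0/2 not
(0,3)Q 1/3 not
(0,4)P 2/3 not
(0,5)P 1/1 satisfied
(1,1)Q 2/2 satisfied
(1,2)Q 3/4 satisfied
(1,3)Q 3/4 satisfied
(1,4)P 2/3 not
(2,0)P 0/2 not
(2,1)Q 2/4 not
(2,2)Q 4/4 satisfied
(2,3)Q 3/4 satisfied
(2,4)P 3/4 satisfied
(2,5)P 2/2 satisfied
(3,0)Q 0/2 not
(3,1)P 0/3 not
(3,2)Q 2/4 not
(3,3)Q 2/4 not
(3,4)P 2/4 not
(3,5)P 2/3 not
(4,2)P 1/2 not
(4,3)P 1/4 not
(4,4)Q 2/4 not
(4,5)Q 1/3 not
(5,1)P 0/1 not
(5,3)Q 1/2 not
(5,4)Q 3/4 satisfied
(5,5)P 0/2 not
(6,0)P 0/1 not
(6,1)Q 0/3 not
(6,2)P 0/1 not
(6,4)Q 1/1 satisfied
Unsatisfied: (0,2), (0,3), (0,4), (1,4), (2,0), (2,1), (3,0), (3,1), (3,2), (3,3), (3,4), (3,5), (4,2), (4,3), (4,4), (4,5), (5,1), (5,3), (5,5), (6,0), (6,1), (6,2) — 22 in total.

22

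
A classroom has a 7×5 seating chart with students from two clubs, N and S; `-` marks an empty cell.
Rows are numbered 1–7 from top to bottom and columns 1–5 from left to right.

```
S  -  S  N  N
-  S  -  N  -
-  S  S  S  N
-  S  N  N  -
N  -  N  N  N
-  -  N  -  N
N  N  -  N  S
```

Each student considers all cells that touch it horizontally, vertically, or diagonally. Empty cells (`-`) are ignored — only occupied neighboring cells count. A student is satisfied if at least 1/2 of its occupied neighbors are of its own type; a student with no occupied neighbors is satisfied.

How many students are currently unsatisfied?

6

Row 1: (1,1)S 1/1 ✓ · (1,3)S 1/3 ✗ · (1,4)N 2/3 ✓ · (1,5)N 2/2 ✓
Row 2: (2,2)S 4/4 ✓ · (2,4)N 3/6 ✓
Row 3: (3,2)S 3/4 ✓ · (3,3)S 4/7 ✓ · (3,4)S 1/5 ✗ · (3,5)N 2/3 ✓
Row 4: (4,2)S 2/5 ✗ · (4,3)N 3/7 ✗ · (4,4)N 5/7 ✓
Row 5: (5,1)N 0/1 ✗ · (5,3)N 4/5 ✓ · (5,4)N 6/6 ✓ · (5,5)N 3/3 ✓
Row 6: (6,3)N 4/4 ✓ · (6,5)N 3/4 ✓
Row 7: (7,1)N 1/1 ✓ · (7,2)N 2/2 ✓ · (7,4)N 2/3 ✓ · (7,5)S 0/2 ✗
Unsatisfied: (1,3), (3,4), (4,2), (4,3), (5,1), (7,5) — 6 in total.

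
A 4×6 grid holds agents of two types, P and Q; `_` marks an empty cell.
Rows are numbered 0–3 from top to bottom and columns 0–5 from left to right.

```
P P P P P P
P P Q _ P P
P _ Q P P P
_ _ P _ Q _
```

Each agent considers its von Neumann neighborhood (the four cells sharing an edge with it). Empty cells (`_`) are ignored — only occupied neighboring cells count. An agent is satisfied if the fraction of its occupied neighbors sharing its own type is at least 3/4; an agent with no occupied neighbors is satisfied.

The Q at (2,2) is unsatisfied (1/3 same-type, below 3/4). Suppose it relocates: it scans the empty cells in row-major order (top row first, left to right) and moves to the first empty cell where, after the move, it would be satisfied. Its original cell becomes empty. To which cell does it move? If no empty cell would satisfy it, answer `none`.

none

Vacating (2,2). Empty cells in order:
  (1,3): 1/4 same-type → still unsatisfied.
  (2,1): 0/2 same-type → still unsatisfied.
  (3,0): 0/1 same-type → still unsatisfied.
  (3,1): 0/1 same-type → still unsatisfied.
  (3,3): 1/3 same-type → still unsatisfied.
  (3,5): 1/2 same-type → still unsatisfied.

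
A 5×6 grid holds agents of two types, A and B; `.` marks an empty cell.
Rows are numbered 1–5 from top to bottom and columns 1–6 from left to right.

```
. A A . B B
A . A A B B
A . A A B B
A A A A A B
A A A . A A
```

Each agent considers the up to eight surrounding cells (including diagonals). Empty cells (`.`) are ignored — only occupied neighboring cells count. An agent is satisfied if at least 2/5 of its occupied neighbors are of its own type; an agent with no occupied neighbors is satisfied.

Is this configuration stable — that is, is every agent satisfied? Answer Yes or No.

Yes

Row 1: (1,2)A 3/3 ok · (1,3)A 3/3 ok · (1,5)B 3/4 ok · (1,6)B 3/3 ok
Row 2: (2,1)A 2/2 ok · (2,3)A 5/5 ok · (2,4)A 4/7 ok · (2,5)B 5/7 ok · (2,6)B 5/5 ok
Row 3: (3,1)A 3/3 ok · (3,3)A 6/6 ok · (3,4)A 6/8 ok · (3,5)B 4/8 ok · (3,6)B 4/5 ok
Row 4: (4,1)A 4/4 ok · (4,2)A 7/7 ok · (4,3)A 6/6 ok · (4,4)A 6/7 ok · (4,5)A 4/7 ok · (4,6)B 2/5 ok
Row 5: (5,1)A 3/3 ok · (5,2)A 5/5 ok · (5,3)A 4/4 ok · (5,5)A 3/4 ok · (5,6)A 2/3 ok
All meet the threshold, so the configuration is stable.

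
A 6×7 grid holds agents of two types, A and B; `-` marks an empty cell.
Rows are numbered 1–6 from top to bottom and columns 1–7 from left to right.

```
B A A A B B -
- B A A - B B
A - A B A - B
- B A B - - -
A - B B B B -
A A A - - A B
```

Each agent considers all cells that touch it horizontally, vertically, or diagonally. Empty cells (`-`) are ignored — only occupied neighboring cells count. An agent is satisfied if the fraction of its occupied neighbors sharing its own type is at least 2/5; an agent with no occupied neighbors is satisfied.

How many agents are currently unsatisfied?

(1,1)B 1/2 ✓
(1,2)A 2/4 ✓
(1,3)A 4/5 ✓
(1,4)A 3/4 ✓
(1,5)B 2/4 ✓
(1,6)B 3/3 ✓
(2,2)B 1/6 ✗
(2,3)A 5/7 ✓
(2,4)A 5/7 ✓
(2,6)B 4/5 ✓
(2,7)B 3/3 ✓
(3,1)A 0/2 ✗
(3,3)A 3/7 ✓
(3,4)B 1/6 ✗
(3,5)A 1/4 ✗
(3,7)B 2/2 ✓
(4,2)B 1/5 ✗
(4,3)A 1/6 ✗
(4,4)B 4/7 ✓
(5,1)A 2/3 ✓
(5,3)B 3/6 ✓
(5,4)B 3/5 ✓
(5,5)B 3/4 ✓
(5,6)B 2/3 ✓
(6,1)A 2/2 ✓
(6,2)A 3/4 ✓
(6,3)A 1/3 ✗
(6,6)A 0/3 ✗
(6,7)B 1/2 ✓
Unsatisfied: (2,2), (3,1), (3,4), (3,5), (4,2), (4,3), (6,3), (6,6) — 8 in total.

8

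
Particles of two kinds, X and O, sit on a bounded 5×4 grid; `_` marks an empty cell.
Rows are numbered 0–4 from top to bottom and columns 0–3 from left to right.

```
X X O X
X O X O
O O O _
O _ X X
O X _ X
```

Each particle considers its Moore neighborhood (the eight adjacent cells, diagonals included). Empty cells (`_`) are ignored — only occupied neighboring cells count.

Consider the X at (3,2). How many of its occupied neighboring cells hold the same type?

3

Occupied neighbors of (3,2): (2,1)=O, (2,2)=O, (3,3)=X, (4,1)=X, (4,3)=X.
Same type (X): 3 of 5.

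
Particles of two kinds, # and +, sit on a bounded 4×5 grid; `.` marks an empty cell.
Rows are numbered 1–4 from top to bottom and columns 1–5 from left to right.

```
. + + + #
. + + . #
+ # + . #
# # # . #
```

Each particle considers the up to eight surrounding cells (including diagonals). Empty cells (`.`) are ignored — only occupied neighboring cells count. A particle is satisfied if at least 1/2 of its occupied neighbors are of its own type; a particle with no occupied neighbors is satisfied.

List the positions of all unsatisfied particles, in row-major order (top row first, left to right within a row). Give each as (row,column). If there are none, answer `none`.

Row 1: (1,2)+ 3/3 ✓ · (1,3)+ 4/4 ✓ · (1,4)+ 2/4 ✓ · (1,5)# 1/2 ✓
Row 2: (2,2)+ 5/6 ✓ · (2,3)+ 5/6 ✓ · (2,5)# 2/3 ✓
Row 3: (3,1)+ 1/4 ✗ · (3,2)# 3/7 ✗ · (3,3)+ 2/5 ✗ · (3,5)# 2/2 ✓
Row 4: (4,1)# 2/3 ✓ · (4,2)# 3/5 ✓ · (4,3)# 2/3 ✓ · (4,5)# 1/1 ✓

(3,1), (3,2), (3,3)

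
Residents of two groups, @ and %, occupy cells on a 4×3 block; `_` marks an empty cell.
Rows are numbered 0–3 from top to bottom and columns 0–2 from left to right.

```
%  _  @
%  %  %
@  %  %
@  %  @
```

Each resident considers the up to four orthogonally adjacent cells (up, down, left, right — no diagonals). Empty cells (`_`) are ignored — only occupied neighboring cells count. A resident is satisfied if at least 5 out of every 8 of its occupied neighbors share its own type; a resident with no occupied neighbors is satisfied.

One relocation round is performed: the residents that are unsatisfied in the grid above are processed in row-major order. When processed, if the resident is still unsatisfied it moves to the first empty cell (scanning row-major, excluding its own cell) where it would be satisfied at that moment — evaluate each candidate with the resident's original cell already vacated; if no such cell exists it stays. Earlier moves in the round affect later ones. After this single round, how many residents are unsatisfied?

Initially unsatisfied (in order): (0,2), (2,0), (3,0), (3,1), (3,2).
  (0,2): no empty cell satisfies it; stays.
  (2,0): no empty cell satisfies it; stays.
  (3,0): no empty cell satisfies it; stays.
  (3,1) → (0,1).
  (3,2): no empty cell satisfies it; stays.
Resulting grid:
% % @
% % %
@ % %
@ _ @
Unsatisfied now: (0,2), (2,0), (3,2).

3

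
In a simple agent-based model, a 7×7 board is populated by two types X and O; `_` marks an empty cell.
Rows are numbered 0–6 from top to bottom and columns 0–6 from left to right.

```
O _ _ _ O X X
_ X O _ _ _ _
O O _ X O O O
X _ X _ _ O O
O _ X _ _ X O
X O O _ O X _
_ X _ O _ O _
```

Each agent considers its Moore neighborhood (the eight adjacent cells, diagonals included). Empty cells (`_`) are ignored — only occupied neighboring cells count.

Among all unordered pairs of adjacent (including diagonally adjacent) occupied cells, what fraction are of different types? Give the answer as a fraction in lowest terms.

Scan each occupied cell's neighbors to the right and below (and the two forward diagonals) so each pair is counted once.
From row 0: 2 unlike of 3 pairs (running 2/3).
From row 1: 4 unlike of 5 pairs (running 6/8).
From row 2: 4 unlike of 13 pairs (running 10/21).
From row 3: 3 unlike of 7 pairs (running 13/28).
From row 4: 6 unlike of 8 pairs (running 19/36).
From row 5: 5 unlike of 10 pairs (running 24/46).
Total adjacent occupied pairs: 46; unlike-type pairs: 24.
24/46 reduces to 12/23.

12/23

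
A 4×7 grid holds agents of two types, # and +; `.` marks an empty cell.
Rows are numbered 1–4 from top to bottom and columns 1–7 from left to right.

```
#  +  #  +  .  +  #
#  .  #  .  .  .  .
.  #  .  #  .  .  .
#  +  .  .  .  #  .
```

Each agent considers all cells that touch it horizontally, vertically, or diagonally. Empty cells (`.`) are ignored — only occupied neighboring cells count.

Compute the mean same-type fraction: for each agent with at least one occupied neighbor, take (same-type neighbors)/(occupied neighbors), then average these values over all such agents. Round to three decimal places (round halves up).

(1,1)# 1/2
(1,2)+ 0/4
(1,3)# 1/3
(1,4)+ 0/2
(1,6)+ 0/1
(1,7)# 0/1
(2,1)# 2/3
(2,3)# 3/5
(3,2)# 3/4
(3,4)# 1/1
(4,1)# 1/2
(4,2)+ 0/2
(4,6)# — no occupied neighbors
Sum over 12 agents: 1/2 + 0/4 + 1/3 + 0/2 + 0/1 + 0/1 + 2/3 + 3/5 + 3/4 + 1/1 + 1/2 + 0/2 = 87/20; mean = 87/20 ÷ 12 = 29/80 = 0.3625 → 0.363.

0.363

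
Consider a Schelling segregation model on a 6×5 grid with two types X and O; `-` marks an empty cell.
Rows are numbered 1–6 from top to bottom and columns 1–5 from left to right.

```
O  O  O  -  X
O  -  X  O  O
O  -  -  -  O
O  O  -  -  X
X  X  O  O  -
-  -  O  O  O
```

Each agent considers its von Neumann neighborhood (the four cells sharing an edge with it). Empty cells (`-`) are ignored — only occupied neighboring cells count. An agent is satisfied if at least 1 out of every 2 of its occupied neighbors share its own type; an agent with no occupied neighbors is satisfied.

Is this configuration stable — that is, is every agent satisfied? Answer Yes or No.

(1,1)O 2/2 satisfied
(1,2)O 2/2 satisfied
(1,3)O 1/2 satisfied
(1,5)X 0/1 not
(2,1)O 2/2 satisfied
(2,3)X 0/2 not
(2,4)O 1/2 satisfied
(2,5)O 2/3 satisfied
(3,1)O 2/2 satisfied
(3,5)O 1/2 satisfied
(4,1)O 2/3 satisfied
(4,2)O 1/2 satisfied
(4,5)X 0/1 not
(5,1)X 1/2 satisfied
(5,2)X 1/3 not
(5,3)O 2/3 satisfied
(5,4)O 2/2 satisfied
(6,3)O 2/2 satisfied
(6,4)O 3/3 satisfied
(6,5)O 1/1 satisfied
For instance (1,5) has only 0/1 same-type neighbors, below 1/2.

No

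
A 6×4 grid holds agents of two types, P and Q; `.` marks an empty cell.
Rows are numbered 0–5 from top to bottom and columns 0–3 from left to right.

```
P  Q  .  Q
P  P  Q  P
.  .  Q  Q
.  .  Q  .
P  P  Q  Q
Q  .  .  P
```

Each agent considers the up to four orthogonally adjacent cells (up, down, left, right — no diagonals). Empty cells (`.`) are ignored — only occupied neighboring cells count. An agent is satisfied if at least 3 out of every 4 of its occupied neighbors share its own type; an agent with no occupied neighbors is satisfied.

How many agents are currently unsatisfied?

Row 0: (0,0)P 1/2 not · (0,1)Q 0/2 not · (0,3)Q 0/1 not
Row 1: (1,0)P 2/2 satisfied · (1,1)P 1/3 not · (1,2)Q 1/3 not · (1,3)P 0/3 not
Row 2: (2,2)Q 3/3 satisfied · (2,3)Q 1/2 not
Row 3: (3,2)Q 2/2 satisfied
Row 4: (4,0)P 1/2 not · (4,1)P 1/2 not · (4,2)Q 2/3 not · (4,3)Q 1/2 not
Row 5: (5,0)Q 0/1 not · (5,3)P 0/1 not
Unsatisfied: (0,0), (0,1), (0,3), (1,1), (1,2), (1,3), (2,3), (4,0), (4,1), (4,2), (4,3), (5,0), (5,3) — 13 in total.

13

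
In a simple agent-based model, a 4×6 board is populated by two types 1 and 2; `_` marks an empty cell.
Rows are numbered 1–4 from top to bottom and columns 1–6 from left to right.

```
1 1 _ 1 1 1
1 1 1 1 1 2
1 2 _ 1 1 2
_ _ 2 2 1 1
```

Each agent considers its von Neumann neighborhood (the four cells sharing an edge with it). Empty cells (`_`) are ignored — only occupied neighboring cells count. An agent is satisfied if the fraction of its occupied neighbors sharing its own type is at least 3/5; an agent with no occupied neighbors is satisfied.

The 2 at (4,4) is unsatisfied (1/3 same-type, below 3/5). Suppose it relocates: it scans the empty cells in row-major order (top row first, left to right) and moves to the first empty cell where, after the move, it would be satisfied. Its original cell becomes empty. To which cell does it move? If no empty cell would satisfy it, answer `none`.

(4,2)

Vacating (4,4). Empty cells in order:
  (1,3): 0/3 same-type → still unsatisfied.
  (3,3): 2/4 same-type → still unsatisfied.
  (4,1): 0/1 same-type → still unsatisfied.
  (4,2): 2/2 same-type → satisfied — stop here.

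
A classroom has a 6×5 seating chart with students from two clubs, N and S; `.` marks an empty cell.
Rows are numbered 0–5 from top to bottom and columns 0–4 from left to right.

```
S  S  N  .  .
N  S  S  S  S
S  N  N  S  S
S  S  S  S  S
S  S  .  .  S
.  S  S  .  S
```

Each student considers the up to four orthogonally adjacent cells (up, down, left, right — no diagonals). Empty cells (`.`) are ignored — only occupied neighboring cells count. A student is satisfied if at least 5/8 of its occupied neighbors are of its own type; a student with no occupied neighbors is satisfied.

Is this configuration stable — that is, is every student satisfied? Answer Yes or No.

No

(0,0)S 1/2 ✗
(0,1)S 2/3 ✓
(0,2)N 0/2 ✗
(1,0)N 0/3 ✗
(1,1)S 2/4 ✗
(1,2)S 2/4 ✗
(1,3)S 3/3 ✓
(1,4)S 2/2 ✓
(2,0)S 1/3 ✗
(2,1)N 1/4 ✗
(2,2)N 1/4 ✗
(2,3)S 3/4 ✓
(2,4)S 3/3 ✓
(3,0)S 3/3 ✓
(3,1)S 3/4 ✓
(3,2)S 2/3 ✓
(3,3)S 3/3 ✓
(3,4)S 3/3 ✓
(4,0)S 2/2 ✓
(4,1)S 3/3 ✓
(4,4)S 2/2 ✓
(5,1)S 2/2 ✓
(5,2)S 1/1 ✓
(5,4)S 1/1 ✓
For instance (0,0) has only 1/2 same-type neighbors, below 5/8.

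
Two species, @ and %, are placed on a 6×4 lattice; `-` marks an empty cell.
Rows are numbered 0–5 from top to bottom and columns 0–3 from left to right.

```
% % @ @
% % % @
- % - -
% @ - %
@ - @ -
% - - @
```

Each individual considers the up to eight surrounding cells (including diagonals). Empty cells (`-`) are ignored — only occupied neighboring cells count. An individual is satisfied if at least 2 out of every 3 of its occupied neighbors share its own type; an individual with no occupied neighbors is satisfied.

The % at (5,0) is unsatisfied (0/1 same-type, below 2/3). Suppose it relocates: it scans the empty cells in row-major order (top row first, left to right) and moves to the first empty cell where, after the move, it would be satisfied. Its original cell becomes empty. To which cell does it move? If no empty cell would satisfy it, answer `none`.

(2,0)

Vacating (5,0). Empty cells in order:
  (2,0): 4/5 same-type → satisfied — stop here.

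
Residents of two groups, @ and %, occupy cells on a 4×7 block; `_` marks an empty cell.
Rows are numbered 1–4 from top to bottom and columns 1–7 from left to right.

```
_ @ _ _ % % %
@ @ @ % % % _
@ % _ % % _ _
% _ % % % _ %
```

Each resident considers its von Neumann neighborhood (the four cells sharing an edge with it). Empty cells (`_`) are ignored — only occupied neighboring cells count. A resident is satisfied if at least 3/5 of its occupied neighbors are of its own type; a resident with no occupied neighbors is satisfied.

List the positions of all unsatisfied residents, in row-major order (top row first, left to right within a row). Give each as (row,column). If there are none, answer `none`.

(2,3), (3,1), (3,2), (4,1)

Row 1: (1,2)@ 1/1 ok · (1,5)% 2/2 ok · (1,6)% 3/3 ok · (1,7)% 1/1 ok
Row 2: (2,1)@ 2/2 ok · (2,2)@ 3/4 ok · (2,3)@ 1/2 unhappy · (2,4)% 2/3 ok · (2,5)% 4/4 ok · (2,6)% 2/2 ok
Row 3: (3,1)@ 1/3 unhappy · (3,2)% 0/2 unhappy · (3,4)% 3/3 ok · (3,5)% 3/3 ok
Row 4: (4,1)% 0/1 unhappy · (4,3)% 1/1 ok · (4,4)% 3/3 ok · (4,5)% 2/2 ok · (4,7)% 0/0 ok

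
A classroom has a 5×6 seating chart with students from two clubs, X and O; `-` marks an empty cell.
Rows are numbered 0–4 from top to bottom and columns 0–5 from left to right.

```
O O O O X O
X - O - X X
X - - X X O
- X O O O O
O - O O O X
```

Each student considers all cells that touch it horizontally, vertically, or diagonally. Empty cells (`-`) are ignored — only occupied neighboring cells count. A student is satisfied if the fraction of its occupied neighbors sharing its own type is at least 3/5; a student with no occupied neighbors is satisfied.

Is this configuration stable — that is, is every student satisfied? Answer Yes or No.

Row 0: (0,0)O 1/2 ✗ · (0,1)O 3/4 ✓ · (0,2)O 3/3 ✓ · (0,3)O 2/4 ✗ · (0,4)X 2/4 ✗ · (0,5)O 0/3 ✗
Row 1: (1,0)X 1/3 ✗ · (1,2)O 3/4 ✓ · (1,4)X 4/7 ✗ · (1,5)X 3/5 ✓
Row 2: (2,0)X 2/2 ✓ · (2,3)X 2/6 ✗ · (2,4)X 3/7 ✗ · (2,5)O 2/5 ✗
Row 3: (3,1)X 1/4 ✗ · (3,2)O 3/5 ✓ · (3,3)O 5/7 ✓ · (3,4)O 5/8 ✓ · (3,5)O 3/5 ✓
Row 4: (4,0)O 0/1 ✗ · (4,2)O 3/4 ✓ · (4,3)O 5/5 ✓ · (4,4)O 4/5 ✓ · (4,5)X 0/3 ✗
For instance (0,0) has only 1/2 same-type neighbors, below 3/5.

No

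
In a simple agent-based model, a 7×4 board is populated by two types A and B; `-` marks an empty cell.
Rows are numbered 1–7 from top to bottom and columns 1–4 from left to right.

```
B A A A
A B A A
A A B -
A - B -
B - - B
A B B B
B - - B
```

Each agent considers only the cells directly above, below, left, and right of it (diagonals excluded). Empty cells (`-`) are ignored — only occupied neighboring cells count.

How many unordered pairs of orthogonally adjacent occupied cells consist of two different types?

Scan each occupied cell's neighbors to the right and below so each pair is counted once.
From row 1: 3 unlike of 7 pairs (running 3/7).
From row 2: 4 unlike of 6 pairs (running 7/13).
From row 3: 1 unlike of 4 pairs (running 8/17).
From row 4: 1 unlike of 1 pairs (running 9/18).
From row 5: 1 unlike of 2 pairs (running 10/20).
From row 6: 2 unlike of 5 pairs (running 12/25).
Total adjacent occupied pairs: 25; unlike-type pairs: 12.

12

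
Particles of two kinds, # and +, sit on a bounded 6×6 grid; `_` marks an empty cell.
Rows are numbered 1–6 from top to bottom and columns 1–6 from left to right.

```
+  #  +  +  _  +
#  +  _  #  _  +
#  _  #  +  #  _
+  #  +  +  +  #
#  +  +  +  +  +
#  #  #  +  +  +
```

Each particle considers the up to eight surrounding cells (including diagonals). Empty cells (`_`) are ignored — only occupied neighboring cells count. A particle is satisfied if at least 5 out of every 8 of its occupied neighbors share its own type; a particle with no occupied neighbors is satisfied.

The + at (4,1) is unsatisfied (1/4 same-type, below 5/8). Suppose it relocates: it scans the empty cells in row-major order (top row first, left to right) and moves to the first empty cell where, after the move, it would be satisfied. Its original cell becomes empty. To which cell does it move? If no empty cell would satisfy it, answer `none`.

Vacating (4,1). Empty cells in order:
  (1,5): 3/4 same-type → satisfied — stop here.

(1,5)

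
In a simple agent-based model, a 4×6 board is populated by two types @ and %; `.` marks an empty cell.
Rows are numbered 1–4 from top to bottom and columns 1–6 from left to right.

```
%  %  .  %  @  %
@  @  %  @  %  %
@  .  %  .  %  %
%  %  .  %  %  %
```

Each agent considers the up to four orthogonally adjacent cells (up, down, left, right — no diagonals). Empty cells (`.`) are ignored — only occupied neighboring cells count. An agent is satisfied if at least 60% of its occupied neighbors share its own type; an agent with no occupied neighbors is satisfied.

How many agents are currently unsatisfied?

Row 1: (1,1)% 1/2 ✗ · (1,2)% 1/2 ✗ · (1,4)% 0/2 ✗ · (1,5)@ 0/3 ✗ · (1,6)% 1/2 ✗
Row 2: (2,1)@ 2/3 ✓ · (2,2)@ 1/3 ✗ · (2,3)% 1/3 ✗ · (2,4)@ 0/3 ✗ · (2,5)% 2/4 ✗ · (2,6)% 3/3 ✓
Row 3: (3,1)@ 1/2 ✗ · (3,3)% 1/1 ✓ · (3,5)% 3/3 ✓ · (3,6)% 3/3 ✓
Row 4: (4,1)% 1/2 ✗ · (4,2)% 1/1 ✓ · (4,4)% 1/1 ✓ · (4,5)% 3/3 ✓ · (4,6)% 2/2 ✓
Unsatisfied: (1,1), (1,2), (1,4), (1,5), (1,6), (2,2), (2,3), (2,4), (2,5), (3,1), (4,1) — 11 in total.

11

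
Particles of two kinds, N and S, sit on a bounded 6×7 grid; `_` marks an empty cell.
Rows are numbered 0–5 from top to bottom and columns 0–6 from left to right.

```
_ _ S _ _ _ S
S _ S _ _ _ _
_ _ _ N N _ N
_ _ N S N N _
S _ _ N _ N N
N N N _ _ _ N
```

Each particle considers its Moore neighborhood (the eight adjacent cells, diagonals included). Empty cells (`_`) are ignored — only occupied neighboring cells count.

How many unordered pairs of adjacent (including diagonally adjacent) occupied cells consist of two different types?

Scan each occupied cell's neighbors to the right and below (and the two forward diagonals) so each pair is counted once.
Row 0: S(0,2)–S(1,2)=  → 0/1 unlike.
Row 1: S(1,2)–N(2,3)≠  → 1/1 unlike.
Row 2: N(2,3)–N(2,4)= N(2,3)–S(3,3)≠ N(2,3)–N(3,4)= N(2,3)–N(3,2)= N(2,4)–N(3,4)= N(2,4)–N(3,5)= N(2,4)–S(3,3)≠ N(2,6)–N(3,5)=  → 2/8 unlike.
Row 3: N(3,2)–S(3,3)≠ N(3,2)–N(4,3)= S(3,3)–N(3,4)≠ S(3,3)–N(4,3)≠ N(3,4)–N(3,5)= N(3,4)–N(4,5)= N(3,4)–N(4,3)= N(3,5)–N(4,5)= N(3,5)–N(4,6)=  → 3/9 unlike.
Row 4: S(4,0)–N(5,0)≠ S(4,0)–N(5,1)≠ N(4,3)–N(5,2)= N(4,5)–N(4,6)= N(4,5)–N(5,6)= N(4,6)–N(5,6)=  → 2/6 unlike.
Row 5: N(5,0)–N(5,1)= N(5,1)–N(5,2)=  → 0/2 unlike.
Total adjacent occupied pairs: 27; unlike-type pairs: 8.

8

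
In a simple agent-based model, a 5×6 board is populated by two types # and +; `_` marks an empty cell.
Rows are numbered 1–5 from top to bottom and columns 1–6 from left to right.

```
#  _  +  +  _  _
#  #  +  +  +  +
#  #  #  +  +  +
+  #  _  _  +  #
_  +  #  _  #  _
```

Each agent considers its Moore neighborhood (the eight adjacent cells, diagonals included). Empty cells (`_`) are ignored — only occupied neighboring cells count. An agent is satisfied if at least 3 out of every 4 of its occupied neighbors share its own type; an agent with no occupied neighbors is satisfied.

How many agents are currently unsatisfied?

11

Row 1: (1,1)# 2/2 satisfied · (1,3)+ 3/4 satisfied · (1,4)+ 4/4 satisfied
Row 2: (2,1)# 4/4 satisfied · (2,2)# 5/7 not · (2,3)+ 4/7 not · (2,4)+ 6/7 satisfied · (2,5)+ 6/6 satisfied · (2,6)+ 3/3 satisfied
Row 3: (3,1)# 4/5 satisfied · (3,2)# 5/7 not · (3,3)# 3/6 not · (3,4)+ 5/6 satisfied · (3,5)+ 6/7 satisfied · (3,6)+ 4/5 satisfied
Row 4: (4,1)+ 1/4 not · (4,2)# 4/6 not · (4,5)+ 3/5 not · (4,6)# 1/4 not
Row 5: (5,2)+ 1/3 not · (5,3)# 1/2 not · (5,5)# 1/2 not
Unsatisfied: (2,2), (2,3), (3,2), (3,3), (4,1), (4,2), (4,5), (4,6), (5,2), (5,3), (5,5) — 11 in total.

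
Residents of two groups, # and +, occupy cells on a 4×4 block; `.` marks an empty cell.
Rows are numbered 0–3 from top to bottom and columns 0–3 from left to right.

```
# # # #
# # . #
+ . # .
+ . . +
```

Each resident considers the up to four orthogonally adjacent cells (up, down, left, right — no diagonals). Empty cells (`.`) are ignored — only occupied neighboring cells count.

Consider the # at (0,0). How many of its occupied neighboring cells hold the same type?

Occupied neighbors of (0,0): (1,0)=#, (0,1)=#.
Same type (#): 2 of 2.

2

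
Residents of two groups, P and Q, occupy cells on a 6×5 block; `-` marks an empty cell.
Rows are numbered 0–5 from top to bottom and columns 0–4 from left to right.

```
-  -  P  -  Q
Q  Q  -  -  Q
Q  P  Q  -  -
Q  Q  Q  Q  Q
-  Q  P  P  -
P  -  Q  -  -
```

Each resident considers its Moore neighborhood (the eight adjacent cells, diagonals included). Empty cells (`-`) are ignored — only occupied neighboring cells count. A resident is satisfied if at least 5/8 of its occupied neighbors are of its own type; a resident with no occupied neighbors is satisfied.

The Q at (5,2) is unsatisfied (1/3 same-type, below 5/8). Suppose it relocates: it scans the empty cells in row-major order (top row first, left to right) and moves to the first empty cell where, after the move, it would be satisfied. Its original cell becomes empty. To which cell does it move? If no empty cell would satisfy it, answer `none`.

(0,0)

Vacating (5,2). Empty cells in order:
  (0,0): 2/2 same-type → satisfied — stop here.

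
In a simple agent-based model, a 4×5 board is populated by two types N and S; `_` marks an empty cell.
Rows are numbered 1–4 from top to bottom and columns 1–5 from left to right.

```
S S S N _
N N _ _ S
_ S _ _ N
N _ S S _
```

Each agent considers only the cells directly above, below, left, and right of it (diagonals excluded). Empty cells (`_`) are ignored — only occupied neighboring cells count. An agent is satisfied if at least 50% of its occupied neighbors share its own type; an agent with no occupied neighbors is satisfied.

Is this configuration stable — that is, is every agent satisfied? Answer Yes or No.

No

(1,1)S 1/2 satisfied
(1,2)S 2/3 satisfied
(1,3)S 1/2 satisfied
(1,4)N 0/1 not
(2,1)N 1/2 satisfied
(2,2)N 1/3 not
(2,5)S 0/1 not
(3,2)S 0/1 not
(3,5)N 0/1 not
(4,1)N 0/0 satisfied
(4,3)S 1/1 satisfied
(4,4)S 1/1 satisfied
For instance (1,4) has only 0/1 same-type neighbors, below 1/2.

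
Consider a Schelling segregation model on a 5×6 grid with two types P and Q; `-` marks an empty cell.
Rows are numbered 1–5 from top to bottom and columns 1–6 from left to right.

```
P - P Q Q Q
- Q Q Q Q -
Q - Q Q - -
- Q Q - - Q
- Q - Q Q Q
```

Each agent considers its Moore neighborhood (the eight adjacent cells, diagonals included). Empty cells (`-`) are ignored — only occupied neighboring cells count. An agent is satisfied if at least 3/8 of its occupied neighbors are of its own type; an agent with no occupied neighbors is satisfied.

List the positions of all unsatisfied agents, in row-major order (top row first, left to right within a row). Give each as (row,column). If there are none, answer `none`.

(1,1)P 0/1 ✗
(1,3)P 0/4 ✗
(1,4)Q 4/5 ✓
(1,5)Q 4/4 ✓
(1,6)Q 2/2 ✓
(2,2)Q 3/5 ✓
(2,3)Q 5/6 ✓
(2,4)Q 6/7 ✓
(2,5)Q 5/5 ✓
(3,1)Q 2/2 ✓
(3,3)Q 6/6 ✓
(3,4)Q 5/5 ✓
(4,2)Q 4/4 ✓
(4,3)Q 5/5 ✓
(4,6)Q 2/2 ✓
(5,2)Q 2/2 ✓
(5,4)Q 2/2 ✓
(5,5)Q 3/3 ✓
(5,6)Q 2/2 ✓

(1,1), (1,3)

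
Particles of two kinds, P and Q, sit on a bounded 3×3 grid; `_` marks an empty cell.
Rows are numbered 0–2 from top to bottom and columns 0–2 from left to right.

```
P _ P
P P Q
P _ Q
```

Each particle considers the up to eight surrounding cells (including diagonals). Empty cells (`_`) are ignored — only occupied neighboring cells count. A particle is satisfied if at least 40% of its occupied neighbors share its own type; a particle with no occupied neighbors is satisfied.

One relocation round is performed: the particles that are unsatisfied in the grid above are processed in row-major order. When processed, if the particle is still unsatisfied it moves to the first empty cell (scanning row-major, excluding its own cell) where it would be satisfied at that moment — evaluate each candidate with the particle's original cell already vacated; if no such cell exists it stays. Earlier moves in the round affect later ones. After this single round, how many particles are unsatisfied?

1

Initially unsatisfied (in order): (1,2).
  (1,2): no empty cell satisfies it; stays.
Resulting grid:
P _ P
P P Q
P _ Q
Unsatisfied now: (1,2).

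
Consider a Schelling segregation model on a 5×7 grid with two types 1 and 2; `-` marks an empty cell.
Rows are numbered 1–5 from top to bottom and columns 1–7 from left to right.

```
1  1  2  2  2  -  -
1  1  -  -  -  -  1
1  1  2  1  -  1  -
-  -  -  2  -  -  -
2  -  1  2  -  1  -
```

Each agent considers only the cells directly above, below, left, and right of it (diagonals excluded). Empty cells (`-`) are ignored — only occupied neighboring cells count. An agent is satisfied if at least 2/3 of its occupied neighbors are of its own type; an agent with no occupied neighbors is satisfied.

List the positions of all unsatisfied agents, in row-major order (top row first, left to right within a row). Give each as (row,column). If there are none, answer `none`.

(1,3), (3,3), (3,4), (4,4), (5,3), (5,4)

(1,1)1 2/2 satisfied
(1,2)1 2/3 satisfied
(1,3)2 1/2 not
(1,4)2 2/2 satisfied
(1,5)2 1/1 satisfied
(2,1)1 3/3 satisfied
(2,2)1 3/3 satisfied
(2,7)1 0/0 satisfied
(3,1)1 2/2 satisfied
(3,2)1 2/3 satisfied
(3,3)2 0/2 not
(3,4)1 0/2 not
(3,6)1 0/0 satisfied
(4,4)2 1/2 not
(5,1)2 0/0 satisfied
(5,3)1 0/1 not
(5,4)2 1/2 not
(5,6)1 0/0 satisfied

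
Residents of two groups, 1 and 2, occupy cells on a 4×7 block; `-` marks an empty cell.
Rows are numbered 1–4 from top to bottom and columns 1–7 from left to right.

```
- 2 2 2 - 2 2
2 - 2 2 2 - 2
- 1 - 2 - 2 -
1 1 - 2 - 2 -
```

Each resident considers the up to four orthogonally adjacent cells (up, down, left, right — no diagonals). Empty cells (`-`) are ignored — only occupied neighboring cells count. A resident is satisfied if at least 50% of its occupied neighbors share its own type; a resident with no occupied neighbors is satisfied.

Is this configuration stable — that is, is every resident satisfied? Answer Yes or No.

Yes

(1,2)2 1/1 ok
(1,3)2 3/3 ok
(1,4)2 2/2 ok
(1,6)2 1/1 ok
(1,7)2 2/2 ok
(2,1)2 0/0 ok
(2,3)2 2/2 ok
(2,4)2 4/4 ok
(2,5)2 1/1 ok
(2,7)2 1/1 ok
(3,2)1 1/1 ok
(3,4)2 2/2 ok
(3,6)2 1/1 ok
(4,1)1 1/1 ok
(4,2)1 2/2 ok
(4,4)2 1/1 ok
(4,6)2 1/1 ok
All meet the threshold, so the configuration is stable.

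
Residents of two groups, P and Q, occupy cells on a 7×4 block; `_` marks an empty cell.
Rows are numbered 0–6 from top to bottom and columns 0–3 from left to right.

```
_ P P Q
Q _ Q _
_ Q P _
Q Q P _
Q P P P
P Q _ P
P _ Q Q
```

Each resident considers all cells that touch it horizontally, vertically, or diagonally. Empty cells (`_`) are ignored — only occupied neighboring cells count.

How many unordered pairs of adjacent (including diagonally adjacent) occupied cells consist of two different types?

Scan each occupied cell's neighbors to the right and below (and the two forward diagonals) so each pair is counted once.
Row 0: P(0,1)–P(0,2)= P(0,1)–Q(1,2)≠ P(0,1)–Q(1,0)≠ P(0,2)–Q(0,3)≠ P(0,2)–Q(1,2)≠ Q(0,3)–Q(1,2)=  → 4/6 unlike.
Row 1: Q(1,0)–Q(2,1)= Q(1,2)–P(2,2)≠ Q(1,2)–Q(2,1)=  → 1/3 unlike.
Row 2: Q(2,1)–P(2,2)≠ Q(2,1)–Q(3,1)= Q(2,1)–P(3,2)≠ Q(2,1)–Q(3,0)= P(2,2)–P(3,2)= P(2,2)–Q(3,1)≠  → 3/6 unlike.
Row 3: Q(3,0)–Q(3,1)= Q(3,0)–Q(4,0)= Q(3,0)–P(4,1)≠ Q(3,1)–P(3,2)≠ Q(3,1)–P(4,1)≠ Q(3,1)–P(4,2)≠ Q(3,1)–Q(4,0)= P(3,2)–P(4,2)= P(3,2)–P(4,3)= P(3,2)–P(4,1)=  → 4/10 unlike.
Row 4: Q(4,0)–P(4,1)≠ Q(4,0)–P(5,0)≠ Q(4,0)–Q(5,1)= P(4,1)–P(4,2)= P(4,1)–Q(5,1)≠ P(4,1)–P(5,0)= P(4,2)–P(4,3)= P(4,2)–P(5,3)= P(4,2)–Q(5,1)≠ P(4,3)–P(5,3)=  → 4/10 unlike.
Row 5: P(5,0)–Q(5,1)≠ P(5,0)–P(6,0)= Q(5,1)–Q(6,2)= Q(5,1)–P(6,0)≠ P(5,3)–Q(6,3)≠ P(5,3)–Q(6,2)≠  → 4/6 unlike.
Row 6: Q(6,2)–Q(6,3)=  → 0/1 unlike.
Total adjacent occupied pairs: 42; unlike-type pairs: 20.

20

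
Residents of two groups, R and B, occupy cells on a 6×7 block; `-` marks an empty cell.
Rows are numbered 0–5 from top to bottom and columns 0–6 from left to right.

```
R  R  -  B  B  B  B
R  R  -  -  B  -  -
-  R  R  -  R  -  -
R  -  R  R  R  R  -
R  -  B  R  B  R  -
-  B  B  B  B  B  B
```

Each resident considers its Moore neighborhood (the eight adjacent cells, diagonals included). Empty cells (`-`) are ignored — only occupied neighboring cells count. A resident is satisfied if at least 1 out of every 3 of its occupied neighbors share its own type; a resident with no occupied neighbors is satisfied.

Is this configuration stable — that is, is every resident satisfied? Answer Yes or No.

Row 0: (0,0)R 3/3 satisfied · (0,1)R 3/3 satisfied · (0,3)B 2/2 satisfied · (0,4)B 3/3 satisfied · (0,5)B 3/3 satisfied · (0,6)B 1/1 satisfied
Row 1: (1,0)R 4/4 satisfied · (1,1)R 5/5 satisfied · (1,4)B 3/4 satisfied
Row 2: (2,1)R 5/5 satisfied · (2,2)R 4/4 satisfied · (2,4)R 3/4 satisfied
Row 3: (3,0)R 2/2 satisfied · (3,2)R 4/5 satisfied · (3,3)R 5/7 satisfied · (3,4)R 5/6 satisfied · (3,5)R 3/4 satisfied
Row 4: (4,0)R 1/2 satisfied · (4,2)B 3/6 satisfied · (4,3)R 3/8 satisfied · (4,4)B 3/8 satisfied · (4,5)R 2/6 satisfied
Row 5: (5,1)B 2/3 satisfied · (5,2)B 3/4 satisfied · (5,3)B 4/5 satisfied · (5,4)B 3/5 satisfied · (5,5)B 3/4 satisfied · (5,6)B 1/2 satisfied
All meet the threshold, so the configuration is stable.

Yes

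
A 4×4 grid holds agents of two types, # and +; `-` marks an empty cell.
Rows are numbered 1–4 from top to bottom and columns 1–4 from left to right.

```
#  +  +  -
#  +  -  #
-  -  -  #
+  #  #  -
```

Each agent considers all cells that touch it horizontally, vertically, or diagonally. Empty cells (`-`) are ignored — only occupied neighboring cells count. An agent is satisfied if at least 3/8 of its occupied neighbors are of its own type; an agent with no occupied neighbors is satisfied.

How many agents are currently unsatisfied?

(1,1)# 1/3 ✗
(1,2)+ 2/4 ✓
(1,3)+ 2/3 ✓
(2,1)# 1/3 ✗
(2,2)+ 2/4 ✓
(2,4)# 1/2 ✓
(3,4)# 2/2 ✓
(4,1)+ 0/1 ✗
(4,2)# 1/2 ✓
(4,3)# 2/2 ✓
Unsatisfied: (1,1), (2,1), (4,1) — 3 in total.

3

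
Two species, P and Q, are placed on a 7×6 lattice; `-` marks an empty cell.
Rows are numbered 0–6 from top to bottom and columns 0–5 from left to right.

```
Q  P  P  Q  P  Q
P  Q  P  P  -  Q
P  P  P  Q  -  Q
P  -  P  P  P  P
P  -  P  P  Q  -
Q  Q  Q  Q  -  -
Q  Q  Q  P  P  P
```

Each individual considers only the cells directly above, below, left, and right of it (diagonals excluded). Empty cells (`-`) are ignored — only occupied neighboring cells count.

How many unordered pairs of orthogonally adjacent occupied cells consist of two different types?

Scan each occupied cell's neighbors to the right and below so each pair is counted once.
From row 0: 7 unlike of 10 pairs (running 7/10).
From row 1: 4 unlike of 8 pairs (running 11/18).
From row 2: 3 unlike of 7 pairs (running 14/25).
From row 3: 1 unlike of 7 pairs (running 15/32).
From row 4: 4 unlike of 5 pairs (running 19/37).
From row 5: 1 unlike of 7 pairs (running 20/44).
From row 6: 1 unlike of 5 pairs (running 21/49).
Total adjacent occupied pairs: 49; unlike-type pairs: 21.

21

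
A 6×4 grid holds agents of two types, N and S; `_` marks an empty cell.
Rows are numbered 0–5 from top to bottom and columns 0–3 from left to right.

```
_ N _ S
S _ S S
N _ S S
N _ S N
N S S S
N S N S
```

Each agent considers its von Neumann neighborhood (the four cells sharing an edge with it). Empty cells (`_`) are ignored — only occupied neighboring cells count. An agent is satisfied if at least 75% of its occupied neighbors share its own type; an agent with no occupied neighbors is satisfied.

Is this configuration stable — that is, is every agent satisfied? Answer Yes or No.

No

Row 0: (0,1)N 0/0 ✓ · (0,3)S 1/1 ✓
Row 1: (1,0)S 0/1 ✗ · (1,2)S 2/2 ✓ · (1,3)S 3/3 ✓
Row 2: (2,0)N 1/2 ✗ · (2,2)S 3/3 ✓ · (2,3)S 2/3 ✗
Row 3: (3,0)N 2/2 ✓ · (3,2)S 2/3 ✗ · (3,3)N 0/3 ✗
Row 4: (4,0)N 2/3 ✗ · (4,1)S 2/3 ✗ · (4,2)S 3/4 ✓ · (4,3)S 2/3 ✗
Row 5: (5,0)N 1/2 ✗ · (5,1)S 1/3 ✗ · (5,2)N 0/3 ✗ · (5,3)S 1/2 ✗
For instance (1,0) has only 0/1 same-type neighbors, below 3/4.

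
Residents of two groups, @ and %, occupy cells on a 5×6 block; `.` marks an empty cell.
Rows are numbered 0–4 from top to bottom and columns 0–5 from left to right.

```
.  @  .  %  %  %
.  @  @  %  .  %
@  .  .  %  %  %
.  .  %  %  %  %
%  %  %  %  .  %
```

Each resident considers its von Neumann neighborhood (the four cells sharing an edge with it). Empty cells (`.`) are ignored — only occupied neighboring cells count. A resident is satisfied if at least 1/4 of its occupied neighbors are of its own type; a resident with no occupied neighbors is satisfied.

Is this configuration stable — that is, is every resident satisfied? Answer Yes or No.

Yes

Row 0: (0,1)@ 1/1 ok · (0,3)% 2/2 ok · (0,4)% 2/2 ok · (0,5)% 2/2 ok
Row 1: (1,1)@ 2/2 ok · (1,2)@ 1/2 ok · (1,3)% 2/3 ok · (1,5)% 2/2 ok
Row 2: (2,0)@ 0/0 ok · (2,3)% 3/3 ok · (2,4)% 3/3 ok · (2,5)% 3/3 ok
Row 3: (3,2)% 2/2 ok · (3,3)% 4/4 ok · (3,4)% 3/3 ok · (3,5)% 3/3 ok
Row 4: (4,0)% 1/1 ok · (4,1)% 2/2 ok · (4,2)% 3/3 ok · (4,3)% 2/2 ok · (4,5)% 1/1 ok
All meet the threshold, so the configuration is stable.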